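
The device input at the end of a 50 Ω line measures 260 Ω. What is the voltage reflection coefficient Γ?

Γ = 0.677

Γ = (Z_L − Z_0)/(Z_L + Z_0) = (260 − 50)/(260 + 50) = 210/310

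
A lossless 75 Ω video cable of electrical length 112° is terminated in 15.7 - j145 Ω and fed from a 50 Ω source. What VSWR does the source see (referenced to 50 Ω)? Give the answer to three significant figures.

tan(βl) = -2.48
Z_in = Z_0·(Z_L + jZ_0·tanβl)/(Z_0 + jZ_L·tanβl) = 7.67 + j86.3 Ω
Γ_s = (Z_in − Z_s)/(Z_in + Z_s) = (-42.3 + j86.3)/(57.7 + j86.3), |Γ_s| = 0.926
VSWR = (1 + |Γ_s|)/(1 − |Γ_s|)

VSWR ≈ 26.1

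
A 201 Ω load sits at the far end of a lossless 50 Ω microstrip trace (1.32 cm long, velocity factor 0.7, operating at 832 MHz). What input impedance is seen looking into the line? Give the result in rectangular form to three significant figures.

Z_in ≈ 77.9 − j89.8 Ω

λ = v/f = 0.7·c / 832 MHz = 0.252 m
βl = 2π·l/λ = 2π × 0.0523 = 18.8°
tan(βl) = tan(18.8°) = 0.341
Z_in = Z_0·(Z_L + jZ_0·tanβl)/(Z_0 + jZ_L·tanβl)
     = 50·(201 + j17)/(50 + j68.5)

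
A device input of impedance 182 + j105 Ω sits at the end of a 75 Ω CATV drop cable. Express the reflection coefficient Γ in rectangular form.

Γ ≈ 0.5 + j0.204

Γ = (Z_L − Z_0)/(Z_L + Z_0) = (107 + j105)/(257 + j105)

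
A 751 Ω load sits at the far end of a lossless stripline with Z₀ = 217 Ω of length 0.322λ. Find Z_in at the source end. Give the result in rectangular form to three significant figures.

Z_in ≈ 76 + j94.8 Ω

βl = 2π × 0.322 = 116°
tan(βl) = tan(116°) = -2.06
Z_in = Z_0·(Z_L + jZ_0·tanβl)/(Z_0 + jZ_L·tanβl)
     = 217·(751 − j446)/(217 − j1550)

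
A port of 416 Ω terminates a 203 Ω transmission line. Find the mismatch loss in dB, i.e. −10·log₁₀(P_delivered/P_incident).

mismatch loss ≈ 0.547 dB

Γ = (416 − 203)/(416 + 203) = 0.344
|Γ|² = 0.118, so P_del/P_inc = 1 − |Γ|² = 0.882
ML = −10·log₁₀(1 − |Γ|²)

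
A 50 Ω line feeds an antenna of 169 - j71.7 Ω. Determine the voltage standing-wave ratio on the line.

Γ = (Z_L − Z_0)/(Z_L + Z_0) = (119 − j71.7)/(219 − j71.7)
|Γ| = 139/230 = 0.603
VSWR = (1 + |Γ|)/(1 − |Γ|) = 1.6/0.397

VSWR ≈ 4.04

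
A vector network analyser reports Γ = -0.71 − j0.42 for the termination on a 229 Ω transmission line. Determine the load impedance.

Z_L ≈ 23.6 − j62 Ω

Z_L = Z_0·(1 + Γ)/(1 − Γ) = 229·(0.29 − j0.42)/(1.71 + j0.42)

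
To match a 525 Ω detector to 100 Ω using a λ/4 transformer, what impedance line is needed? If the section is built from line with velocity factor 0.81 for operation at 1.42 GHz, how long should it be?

Z_qwt = √(Z_0·R_L) = √(100 × 525) = √52500
λ = 0.81·c/f = 0.171 m, so l = λ/4 = 0.0428 m

Z_qwt ≈ 229 Ω; length ≈ 4.28 cm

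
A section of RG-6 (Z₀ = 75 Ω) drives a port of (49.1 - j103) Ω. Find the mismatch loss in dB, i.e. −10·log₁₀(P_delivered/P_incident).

Γ = (-25.9 − j103)/(124.1 − j103), |Γ| = 0.659
|Γ|² = 0.434, so P_del/P_inc = 1 − |Γ|² = 0.566
ML = −10·log₁₀(1 − |Γ|²)

mismatch loss ≈ 2.47 dB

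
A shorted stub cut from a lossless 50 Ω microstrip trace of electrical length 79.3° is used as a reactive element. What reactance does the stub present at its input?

X_in ≈ 265 Ω (inductive)

tan(βl) = 5.29
For a shorted stub, Z_in = jZ_0·tan(βl)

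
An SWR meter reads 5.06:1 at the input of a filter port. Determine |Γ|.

|Γ| ≈ 0.67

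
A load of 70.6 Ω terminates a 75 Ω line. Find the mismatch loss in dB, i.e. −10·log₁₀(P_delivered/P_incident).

mismatch loss ≈ 0.00397 dB

Γ = (70.6 − 75)/(70.6 + 75) = -0.0302
|Γ|² = 0.000913, so P_del/P_inc = 1 − |Γ|² = 0.999
ML = −10·log₁₀(1 − |Γ|²)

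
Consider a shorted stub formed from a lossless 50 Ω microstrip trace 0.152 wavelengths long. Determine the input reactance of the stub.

X_in ≈ 70.7 Ω (inductive)

βl = 2π × 0.152 = 54.7°
tan(βl) = 1.41
For a shorted stub, Z_in = jZ_0·tan(βl)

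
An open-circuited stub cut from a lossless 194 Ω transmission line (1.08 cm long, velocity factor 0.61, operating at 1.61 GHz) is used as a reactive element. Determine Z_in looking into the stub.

Z_in ≈ −j285 Ω

λ = v/f = 0.61·c / 1.61 GHz = 0.114 m
βl = 2π·l/λ = 2π × 0.095 = 34.2°
tan(βl) = 0.68
For an open-circuited stub, Z_in = −jZ_0·cot(βl) = −jZ_0/tan(βl)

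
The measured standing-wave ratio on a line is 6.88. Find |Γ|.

|Γ| = (S − 1)/(S + 1) = (6.88 − 1)/(6.88 + 1) = 5.88/7.88

|Γ| ≈ 0.746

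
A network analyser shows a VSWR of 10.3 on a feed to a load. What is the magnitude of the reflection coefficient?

|Γ| ≈ 0.823

|Γ| = (S − 1)/(S + 1) = (10.3 − 1)/(10.3 + 1) = 9.3/11.3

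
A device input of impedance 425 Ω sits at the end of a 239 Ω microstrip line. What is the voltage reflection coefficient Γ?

Γ = (Z_L − Z_0)/(Z_L + Z_0) = (425 − 239)/(425 + 239) = 186/664

Γ = 0.28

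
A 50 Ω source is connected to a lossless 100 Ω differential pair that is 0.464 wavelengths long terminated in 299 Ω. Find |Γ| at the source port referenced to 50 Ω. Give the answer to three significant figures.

βl = 2π × 0.464 = 167°
tan(βl) = -0.23
Z_in = Z_0·(Z_L + jZ_0·tanβl)/(Z_0 + jZ_L·tanβl) = 214 + j124 Ω
Γ_s = (Z_in − Z_s)/(Z_in + Z_s) = (164 + j124)/(264 + j124), |Γ_s| = 0.705

|Γ| ≈ 0.705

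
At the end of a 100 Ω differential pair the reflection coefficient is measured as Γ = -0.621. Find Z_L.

Z_L ≈ 23.4 Ω

Z_L = Z_0·(1 + Γ)/(1 − Γ) = 100·(0.379)/(1.62)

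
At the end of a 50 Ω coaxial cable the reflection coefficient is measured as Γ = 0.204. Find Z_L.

Z_L ≈ 75.6 Ω

Z_L = Z_0·(1 + Γ)/(1 − Γ) = 50·(1.2)/(0.796)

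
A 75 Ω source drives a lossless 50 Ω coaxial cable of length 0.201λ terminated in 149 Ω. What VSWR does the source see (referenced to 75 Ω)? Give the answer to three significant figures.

VSWR ≈ 4.26

βl = 2π × 0.201 = 72.4°
tan(βl) = 3.14
Z_in = Z_0·(Z_L + jZ_0·tanβl)/(Z_0 + jZ_L·tanβl) = 18.3 − j14 Ω
Γ_s = (Z_in − Z_s)/(Z_in + Z_s) = (-56.7 − j14)/(93.3 − j14), |Γ_s| = 0.62
VSWR = (1 + |Γ_s|)/(1 − |Γ_s|)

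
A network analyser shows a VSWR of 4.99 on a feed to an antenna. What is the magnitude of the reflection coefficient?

|Γ| ≈ 0.666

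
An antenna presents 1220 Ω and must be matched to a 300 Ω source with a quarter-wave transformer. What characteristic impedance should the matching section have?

Z_qwt = √(Z_0·R_L) = √(300 × 1220) = √366000

Z_qwt ≈ 605 Ω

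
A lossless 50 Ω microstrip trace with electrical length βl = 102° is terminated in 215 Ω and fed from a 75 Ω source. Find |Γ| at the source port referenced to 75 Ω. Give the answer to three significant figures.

|Γ| ≈ 0.726

tan(βl) = -4.7
Z_in = Z_0·(Z_L + jZ_0·tanβl)/(Z_0 + jZ_L·tanβl) = 12.1 + j10 Ω
Γ_s = (Z_in − Z_s)/(Z_in + Z_s) = (-62.9 + j10)/(87.1 + j10), |Γ_s| = 0.726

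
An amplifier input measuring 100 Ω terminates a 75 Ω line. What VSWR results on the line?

VSWR ≈ 1.33

For a purely resistive load, VSWR = R_L/Z_0 or Z_0/R_L (whichever > 1) = 100/75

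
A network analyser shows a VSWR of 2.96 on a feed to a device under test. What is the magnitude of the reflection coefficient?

|Γ| = (S − 1)/(S + 1) = (2.96 − 1)/(2.96 + 1) = 1.96/3.96

|Γ| ≈ 0.495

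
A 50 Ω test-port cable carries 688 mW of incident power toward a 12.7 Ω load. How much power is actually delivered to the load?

Γ = (12.7 − 50)/(12.7 + 50) = -0.595
|Γ|² = 0.354
P_refl = |Γ|²·P_inc = 243 mW, P_del = (1 − |Γ|²)·P_inc = 445 mW

P_delivered ≈ 445 mW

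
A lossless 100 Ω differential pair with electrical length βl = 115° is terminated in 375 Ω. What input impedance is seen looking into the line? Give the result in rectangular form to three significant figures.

tan(βl) = tan(115°) = -2.14
Z_in = Z_0·(Z_L + jZ_0·tanβl)/(Z_0 + jZ_L·tanβl)
     = 100·(375 − j214)/(100 − j804)

Z_in ≈ 32 + j42.7 Ω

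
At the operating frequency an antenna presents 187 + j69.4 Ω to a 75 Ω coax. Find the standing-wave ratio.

VSWR ≈ 2.89

Γ = (Z_L − Z_0)/(Z_L + Z_0) = (112 + j69.4)/(262 + j69.4)
|Γ| = 132/271 = 0.486
VSWR = (1 + |Γ|)/(1 − |Γ|) = 1.49/0.514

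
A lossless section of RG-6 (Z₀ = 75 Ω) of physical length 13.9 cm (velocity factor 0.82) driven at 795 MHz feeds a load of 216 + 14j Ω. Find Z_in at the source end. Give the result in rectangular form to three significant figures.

Z_in ≈ 118 + j95.5 Ω

λ = v/f = 0.82·c / 795 MHz = 0.309 m
βl = 2π·l/λ = 2π × 0.449 = 162°
tan(βl) = tan(162°) = -0.33
Z_in = Z_0·(Z_L + jZ_0·tanβl)/(Z_0 + jZ_L·tanβl)
     = 75·(216 − j10.8)/(79.6 − j71.4)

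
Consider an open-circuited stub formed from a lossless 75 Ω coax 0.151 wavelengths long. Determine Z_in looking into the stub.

Z_in ≈ −j53.8 Ω

βl = 2π × 0.151 = 54.4°
tan(βl) = 1.39
For an open-circuited stub, Z_in = −jZ_0·cot(βl) = −jZ_0/tan(βl)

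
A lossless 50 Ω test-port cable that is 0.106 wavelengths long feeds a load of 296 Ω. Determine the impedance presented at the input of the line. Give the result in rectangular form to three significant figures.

Z_in ≈ 21.1 − j59.1 Ω

βl = 2π × 0.106 = 38.2°
tan(βl) = tan(38.2°) = 0.786
Z_in = Z_0·(Z_L + jZ_0·tanβl)/(Z_0 + jZ_L·tanβl)
     = 50·(296 + j39.3)/(50 + j233)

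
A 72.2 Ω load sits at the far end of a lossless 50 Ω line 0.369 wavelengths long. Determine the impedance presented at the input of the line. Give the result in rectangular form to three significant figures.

βl = 2π × 0.369 = 133°
tan(βl) = tan(133°) = -1.08
Z_in = Z_0·(Z_L + jZ_0·tanβl)/(Z_0 + jZ_L·tanβl)
     = 50·(72.2 − j53.9)/(50 − j77.9)

Z_in ≈ 45.6 + j17.1 Ω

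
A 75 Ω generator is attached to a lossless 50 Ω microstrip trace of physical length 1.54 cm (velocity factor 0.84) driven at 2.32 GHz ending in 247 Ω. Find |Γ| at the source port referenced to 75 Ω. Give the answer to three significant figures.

λ = v/f = 0.84·c / 2.32 GHz = 0.109 m
βl = 2π·l/λ = 2π × 0.142 = 51°
tan(βl) = 1.24
Z_in = Z_0·(Z_L + jZ_0·tanβl)/(Z_0 + jZ_L·tanβl) = 16.3 − j37.8 Ω
Γ_s = (Z_in − Z_s)/(Z_in + Z_s) = (-58.7 − j37.8)/(91.3 − j37.8), |Γ_s| = 0.706

|Γ| ≈ 0.706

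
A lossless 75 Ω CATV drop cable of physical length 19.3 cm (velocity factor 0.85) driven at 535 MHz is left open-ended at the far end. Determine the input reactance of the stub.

X_in ≈ 110 Ω (inductive)

λ = v/f = 0.85·c / 535 MHz = 0.477 m
βl = 2π·l/λ = 2π × 0.405 = 146°
tan(βl) = -0.68
For an open-ended stub, Z_in = −jZ_0·cot(βl) = −jZ_0/tan(βl)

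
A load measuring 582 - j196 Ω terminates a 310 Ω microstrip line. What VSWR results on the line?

Γ = (Z_L − Z_0)/(Z_L + Z_0) = (272 − j196)/(892 − j196)
|Γ| = 335/913 = 0.367
VSWR = (1 + |Γ|)/(1 − |Γ|) = 1.37/0.633

VSWR ≈ 2.16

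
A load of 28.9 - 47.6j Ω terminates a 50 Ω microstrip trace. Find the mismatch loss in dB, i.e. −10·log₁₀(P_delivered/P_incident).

mismatch loss ≈ 1.67 dB

Γ = (-21.1 − j47.6)/(78.9 − j47.6), |Γ| = 0.565
|Γ|² = 0.319, so P_del/P_inc = 1 − |Γ|² = 0.681
ML = −10·log₁₀(1 − |Γ|²)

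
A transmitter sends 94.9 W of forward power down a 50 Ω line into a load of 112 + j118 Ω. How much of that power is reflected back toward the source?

|Γ| = |(62 + j118)/(162 + j118)| = 0.665
|Γ|² = 0.442
P_refl = |Γ|²·P_inc = 42 W, P_del = (1 − |Γ|²)·P_inc = 52.9 W

P_reflected ≈ 42 W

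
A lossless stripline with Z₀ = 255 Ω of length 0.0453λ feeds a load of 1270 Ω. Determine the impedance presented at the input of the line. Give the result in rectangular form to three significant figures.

Z_in ≈ 441 − j569 Ω

βl = 2π × 0.0453 = 16.3°
tan(βl) = tan(16.3°) = 0.293
Z_in = Z_0·(Z_L + jZ_0·tanβl)/(Z_0 + jZ_L·tanβl)
     = 255·(1270 + j74.6)/(255 + j372)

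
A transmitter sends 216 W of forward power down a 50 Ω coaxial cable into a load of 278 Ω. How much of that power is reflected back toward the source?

Γ = (278 − 50)/(278 + 50) = 0.695
|Γ|² = 0.483
P_refl = |Γ|²·P_inc = 104 W, P_del = (1 − |Γ|²)·P_inc = 112 W

P_reflected ≈ 104 W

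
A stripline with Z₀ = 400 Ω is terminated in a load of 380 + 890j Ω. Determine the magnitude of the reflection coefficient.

Γ = (Z_L − Z_0)/(Z_L + Z_0) = (-20 + j890)/(780 + j890)
|Γ| = 890/1180

|Γ| ≈ 0.752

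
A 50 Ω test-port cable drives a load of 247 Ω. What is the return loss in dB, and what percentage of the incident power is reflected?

RL ≈ 3.57 dB; 44% of incident power reflected

Γ = (247 − 50)/(247 + 50) = 0.663
RL = −20·log₁₀(0.663) = 3.57 dB
P_refl/P_inc = |Γ|² = 0.44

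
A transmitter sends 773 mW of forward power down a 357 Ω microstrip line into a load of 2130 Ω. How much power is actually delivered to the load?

P_delivered ≈ 380 mW

Γ = (2130 − 357)/(2130 + 357) = 0.713
|Γ|² = 0.508
P_refl = |Γ|²·P_inc = 393 mW, P_del = (1 − |Γ|²)·P_inc = 380 mW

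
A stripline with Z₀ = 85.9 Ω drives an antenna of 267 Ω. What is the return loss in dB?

Γ = (267 − 85.9)/(267 + 85.9) = 0.513
RL = −20·log₁₀|Γ| = −20·log₁₀(0.513)

RL ≈ 5.79 dB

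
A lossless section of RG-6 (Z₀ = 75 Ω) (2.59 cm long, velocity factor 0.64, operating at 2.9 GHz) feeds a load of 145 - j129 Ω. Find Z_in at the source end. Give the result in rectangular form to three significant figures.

λ = v/f = 0.64·c / 2.9 GHz = 0.0662 m
βl = 2π·l/λ = 2π × 0.391 = 141°
tan(βl) = tan(141°) = -0.815
Z_in = Z_0·(Z_L + jZ_0·tanβl)/(Z_0 + jZ_L·tanβl)
     = 75·(145 − j190)/(-30.1 − j118)

Z_in ≈ 91.3 + j115 Ω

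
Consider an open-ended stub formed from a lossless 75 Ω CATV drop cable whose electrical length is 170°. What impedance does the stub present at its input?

Z_in ≈ +j425 Ω

tan(βl) = -0.176
For an open-ended stub, Z_in = −jZ_0·cot(βl) = −jZ_0/tan(βl)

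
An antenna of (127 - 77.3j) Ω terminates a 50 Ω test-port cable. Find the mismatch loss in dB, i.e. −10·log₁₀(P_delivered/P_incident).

Γ = (77 − j77.3)/(177 − j77.3), |Γ| = 0.565
|Γ|² = 0.319, so P_del/P_inc = 1 − |Γ|² = 0.681
ML = −10·log₁₀(1 − |Γ|²)

mismatch loss ≈ 1.67 dB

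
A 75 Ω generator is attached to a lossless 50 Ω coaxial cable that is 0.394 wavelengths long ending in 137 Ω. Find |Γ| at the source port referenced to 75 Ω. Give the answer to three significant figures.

βl = 2π × 0.394 = 142°
tan(βl) = -0.786
Z_in = Z_0·(Z_L + jZ_0·tanβl)/(Z_0 + jZ_L·tanβl) = 39.3 + j45.4 Ω
Γ_s = (Z_in − Z_s)/(Z_in + Z_s) = (-35.7 + j45.4)/(114 + j45.4), |Γ_s| = 0.469

|Γ| ≈ 0.469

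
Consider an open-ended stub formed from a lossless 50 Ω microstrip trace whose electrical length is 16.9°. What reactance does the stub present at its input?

tan(βl) = 0.304
For an open-ended stub, Z_in = −jZ_0·cot(βl) = −jZ_0/tan(βl)

X_in ≈ -165 Ω (capacitive)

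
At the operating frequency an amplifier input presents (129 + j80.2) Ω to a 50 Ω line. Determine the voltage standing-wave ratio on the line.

VSWR ≈ 3.69

Γ = (Z_L − Z_0)/(Z_L + Z_0) = (79 + j80.2)/(179 + j80.2)
|Γ| = 113/196 = 0.574
VSWR = (1 + |Γ|)/(1 − |Γ|) = 1.57/0.426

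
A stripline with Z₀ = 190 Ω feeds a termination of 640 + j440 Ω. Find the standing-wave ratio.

Γ = (Z_L − Z_0)/(Z_L + Z_0) = (450 + j440)/(830 + j440)
|Γ| = 629/939 = 0.67
VSWR = (1 + |Γ|)/(1 − |Γ|) = 1.67/0.33

VSWR ≈ 5.06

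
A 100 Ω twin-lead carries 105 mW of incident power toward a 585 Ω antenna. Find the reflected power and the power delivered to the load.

Γ = (585 − 100)/(585 + 100) = 0.708
|Γ|² = 0.501
P_refl = |Γ|²·P_inc = 52.6 mW, P_del = (1 − |Γ|²)·P_inc = 52.4 mW

P_reflected ≈ 52.6 mW; P_delivered ≈ 52.4 mW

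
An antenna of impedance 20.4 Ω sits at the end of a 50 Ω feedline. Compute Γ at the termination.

Γ = (Z_L − Z_0)/(Z_L + Z_0) = (20.4 − 50)/(20.4 + 50) = -29.6/70.4

Γ = -0.42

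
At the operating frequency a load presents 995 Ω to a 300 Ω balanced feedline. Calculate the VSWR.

For a purely resistive load, VSWR = R_L/Z_0 or Z_0/R_L (whichever > 1) = 995/300

VSWR ≈ 3.32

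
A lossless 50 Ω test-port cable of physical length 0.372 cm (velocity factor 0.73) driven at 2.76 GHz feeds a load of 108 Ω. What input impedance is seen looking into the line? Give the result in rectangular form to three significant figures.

λ = v/f = 0.73·c / 2.76 GHz = 0.0793 m
βl = 2π·l/λ = 2π × 0.0469 = 16.9°
tan(βl) = tan(16.9°) = 0.303
Z_in = Z_0·(Z_L + jZ_0·tanβl)/(Z_0 + jZ_L·tanβl)
     = 50·(108 + j15.2)/(50 + j32.8)

Z_in ≈ 82.5 − j38.9 Ω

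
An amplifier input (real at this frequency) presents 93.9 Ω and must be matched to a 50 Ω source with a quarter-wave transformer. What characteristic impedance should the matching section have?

Z_qwt ≈ 68.5 Ω

Z_qwt = √(Z_0·R_L) = √(50 × 93.9) = √4695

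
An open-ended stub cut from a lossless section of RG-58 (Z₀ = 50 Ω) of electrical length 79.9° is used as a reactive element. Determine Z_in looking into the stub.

Z_in ≈ −j8.91 Ω

tan(βl) = 5.61
For an open-ended stub, Z_in = −jZ_0·cot(βl) = −jZ_0/tan(βl)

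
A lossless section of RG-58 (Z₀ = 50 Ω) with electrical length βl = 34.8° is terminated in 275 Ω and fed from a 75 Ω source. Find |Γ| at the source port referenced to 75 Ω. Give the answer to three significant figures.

|Γ| ≈ 0.677

tan(βl) = 0.695
Z_in = Z_0·(Z_L + jZ_0·tanβl)/(Z_0 + jZ_L·tanβl) = 26.1 − j65.1 Ω
Γ_s = (Z_in − Z_s)/(Z_in + Z_s) = (-48.9 − j65.1)/(101 − j65.1), |Γ_s| = 0.677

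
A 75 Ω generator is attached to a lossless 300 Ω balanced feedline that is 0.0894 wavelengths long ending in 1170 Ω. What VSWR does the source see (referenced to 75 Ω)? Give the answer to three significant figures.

VSWR ≈ 11.7

βl = 2π × 0.0894 = 32.2°
tan(βl) = 0.629
Z_in = Z_0·(Z_L + jZ_0·tanβl)/(Z_0 + jZ_L·tanβl) = 233 − j382 Ω
Γ_s = (Z_in − Z_s)/(Z_in + Z_s) = (158 − j382)/(308 − j382), |Γ_s| = 0.843
VSWR = (1 + |Γ_s|)/(1 − |Γ_s|)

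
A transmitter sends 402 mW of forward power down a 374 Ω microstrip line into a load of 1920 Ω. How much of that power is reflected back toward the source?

P_reflected ≈ 183 mW

Γ = (1920 − 374)/(1920 + 374) = 0.674
|Γ|² = 0.454
P_refl = |Γ|²·P_inc = 183 mW, P_del = (1 − |Γ|²)·P_inc = 219 mW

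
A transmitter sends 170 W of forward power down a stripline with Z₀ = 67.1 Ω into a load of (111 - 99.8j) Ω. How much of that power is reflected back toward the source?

|Γ| = |(43.9 − j99.8)/(178.1 − j99.8)| = 0.534
|Γ|² = 0.285
P_refl = |Γ|²·P_inc = 48.5 W, P_del = (1 − |Γ|²)·P_inc = 122 W

P_reflected ≈ 48.5 W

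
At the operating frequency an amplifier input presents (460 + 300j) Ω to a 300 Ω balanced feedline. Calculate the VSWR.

VSWR ≈ 2.43

Γ = (Z_L − Z_0)/(Z_L + Z_0) = (160 + j300)/(760 + j300)
|Γ| = 340/817 = 0.416
VSWR = (1 + |Γ|)/(1 − |Γ|) = 1.42/0.584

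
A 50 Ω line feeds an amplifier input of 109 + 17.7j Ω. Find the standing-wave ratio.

Γ = (Z_L − Z_0)/(Z_L + Z_0) = (59 + j17.7)/(159 + j17.7)
|Γ| = 61.6/160 = 0.385
VSWR = (1 + |Γ|)/(1 − |Γ|) = 1.39/0.615

VSWR ≈ 2.25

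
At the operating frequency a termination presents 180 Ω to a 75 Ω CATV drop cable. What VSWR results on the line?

Γ = (180 − 75)/(180 + 75) = 0.412
VSWR = (1 + 0.412)/(1 − 0.412)

VSWR ≈ 2.4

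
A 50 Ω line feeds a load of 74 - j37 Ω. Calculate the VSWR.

Γ = (Z_L − Z_0)/(Z_L + Z_0) = (24 − j37)/(124 − j37)
|Γ| = 44.1/129 = 0.341
VSWR = (1 + |Γ|)/(1 − |Γ|) = 1.34/0.659

VSWR ≈ 2.03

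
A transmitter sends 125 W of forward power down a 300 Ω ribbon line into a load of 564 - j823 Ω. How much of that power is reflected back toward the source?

|Γ| = |(264 − j823)/(864 − j823)| = 0.724
|Γ|² = 0.525
P_refl = |Γ|²·P_inc = 65.6 W, P_del = (1 − |Γ|²)·P_inc = 59.4 W

P_reflected ≈ 65.6 W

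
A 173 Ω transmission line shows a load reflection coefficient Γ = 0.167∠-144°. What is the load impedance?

Z_L ≈ 130 − j26.2 Ω

Z_L = Z_0·(1 + Γ)/(1 − Γ) = 173·(0.865 − j0.0982)/(1.14 + j0.0982)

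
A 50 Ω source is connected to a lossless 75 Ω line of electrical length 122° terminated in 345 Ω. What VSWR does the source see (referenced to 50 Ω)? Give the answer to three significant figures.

VSWR ≈ 4.18

tan(βl) = -1.6
Z_in = Z_0·(Z_L + jZ_0·tanβl)/(Z_0 + jZ_L·tanβl) = 22.3 + j43.8 Ω
Γ_s = (Z_in − Z_s)/(Z_in + Z_s) = (-27.7 + j43.8)/(72.3 + j43.8), |Γ_s| = 0.614
VSWR = (1 + |Γ_s|)/(1 − |Γ_s|)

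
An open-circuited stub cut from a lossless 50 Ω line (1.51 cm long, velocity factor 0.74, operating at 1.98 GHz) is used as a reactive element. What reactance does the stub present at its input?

λ = v/f = 0.74·c / 1.98 GHz = 0.112 m
βl = 2π·l/λ = 2π × 0.135 = 48.5°
tan(βl) = 1.13
For an open-circuited stub, Z_in = −jZ_0·cot(βl) = −jZ_0/tan(βl)

X_in ≈ -44.3 Ω (capacitive)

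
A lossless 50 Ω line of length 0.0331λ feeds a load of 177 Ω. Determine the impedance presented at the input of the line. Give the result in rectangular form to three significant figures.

βl = 2π × 0.0331 = 11.9°
tan(βl) = tan(11.9°) = 0.211
Z_in = Z_0·(Z_L + jZ_0·tanβl)/(Z_0 + jZ_L·tanβl)
     = 50·(177 + j10.6)/(50 + j37.4)

Z_in ≈ 119 − j78.1 Ω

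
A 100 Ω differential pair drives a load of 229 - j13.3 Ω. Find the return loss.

Γ = (129 − j13.3)/(329 − j13.3), |Γ| = 0.394
RL = −20·log₁₀|Γ| = −20·log₁₀(0.394)

RL ≈ 8.09 dB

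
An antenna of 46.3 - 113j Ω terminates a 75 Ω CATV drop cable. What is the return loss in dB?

Γ = (-28.7 − j113)/(121.3 − j113), |Γ| = 0.703
RL = −20·log₁₀|Γ| = −20·log₁₀(0.703)

RL ≈ 3.06 dB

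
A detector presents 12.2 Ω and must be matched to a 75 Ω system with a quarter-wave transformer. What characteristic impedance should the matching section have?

Z_qwt ≈ 30.2 Ω

Z_qwt = √(Z_0·R_L) = √(75 × 12.2) = √915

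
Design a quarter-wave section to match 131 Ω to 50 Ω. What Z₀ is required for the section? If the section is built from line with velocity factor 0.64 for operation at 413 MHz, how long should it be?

Z_qwt ≈ 80.9 Ω; length ≈ 11.6 cm

Z_qwt = √(Z_0·R_L) = √(50 × 131) = √6550
λ = 0.64·c/f = 0.465 m, so l = λ/4 = 0.116 m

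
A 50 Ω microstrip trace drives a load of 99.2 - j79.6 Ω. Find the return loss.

RL ≈ 5.14 dB

Γ = (49.2 − j79.6)/(149.2 − j79.6), |Γ| = 0.553
RL = −20·log₁₀|Γ| = −20·log₁₀(0.553)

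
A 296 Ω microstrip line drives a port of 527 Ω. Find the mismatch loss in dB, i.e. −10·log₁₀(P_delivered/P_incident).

Γ = (527 − 296)/(527 + 296) = 0.281
|Γ|² = 0.0788, so P_del/P_inc = 1 − |Γ|² = 0.921
ML = −10·log₁₀(1 − |Γ|²)

mismatch loss ≈ 0.356 dB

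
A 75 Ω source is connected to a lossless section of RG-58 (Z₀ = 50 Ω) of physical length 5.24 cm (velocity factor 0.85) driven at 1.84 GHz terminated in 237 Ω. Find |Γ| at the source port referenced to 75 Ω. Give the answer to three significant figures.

|Γ| ≈ 0.672

λ = v/f = 0.85·c / 1.84 GHz = 0.139 m
βl = 2π·l/λ = 2π × 0.378 = 136°
tan(βl) = -0.962
Z_in = Z_0·(Z_L + jZ_0·tanβl)/(Z_0 + jZ_L·tanβl) = 20.9 + j47.4 Ω
Γ_s = (Z_in − Z_s)/(Z_in + Z_s) = (-54.1 + j47.4)/(95.9 + j47.4), |Γ_s| = 0.672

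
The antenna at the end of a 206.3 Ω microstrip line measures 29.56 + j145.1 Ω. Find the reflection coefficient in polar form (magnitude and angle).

Γ = (Z_L − Z_0)/(Z_L + Z_0) = (-176.7 + j145.1)/(235.9 + j145.1)
|Γ| = 229/277 = 0.826

Γ ≈ 0.826 ∠ 109°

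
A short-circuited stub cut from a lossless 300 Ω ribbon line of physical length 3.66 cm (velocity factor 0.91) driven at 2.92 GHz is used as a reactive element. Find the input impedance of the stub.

λ = v/f = 0.91·c / 2.92 GHz = 0.0935 m
βl = 2π·l/λ = 2π × 0.391 = 141°
tan(βl) = -0.812
For a short-circuited stub, Z_in = jZ_0·tan(βl)

Z_in ≈ −j244 Ω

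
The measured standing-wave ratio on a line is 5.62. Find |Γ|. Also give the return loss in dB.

|Γ| ≈ 0.698; return loss ≈ 3.12 dB

|Γ| = (S − 1)/(S + 1) = (5.62 − 1)/(5.62 + 1) = 4.62/6.62
RL = −20·log₁₀|Γ| = −20·log₁₀(0.698)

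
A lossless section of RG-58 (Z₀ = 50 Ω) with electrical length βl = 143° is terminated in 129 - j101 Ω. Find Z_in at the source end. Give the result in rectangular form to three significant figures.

Z_in ≈ 49.9 + j79.8 Ω

tan(βl) = tan(143°) = -0.754
Z_in = Z_0·(Z_L + jZ_0·tanβl)/(Z_0 + jZ_L·tanβl)
     = 50·(129 − j139)/(-26.1 − j97.2)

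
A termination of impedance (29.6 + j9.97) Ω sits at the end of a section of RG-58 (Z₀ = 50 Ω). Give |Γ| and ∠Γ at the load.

Γ = (Z_L − Z_0)/(Z_L + Z_0) = (-20.4 + j9.97)/(79.6 + j9.97)
|Γ| = 22.7/80.2 = 0.283

Γ ≈ 0.283 ∠ 147°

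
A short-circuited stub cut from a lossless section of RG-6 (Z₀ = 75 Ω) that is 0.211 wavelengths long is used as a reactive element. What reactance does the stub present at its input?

βl = 2π × 0.211 = 76°
tan(βl) = 4
For a short-circuited stub, Z_in = jZ_0·tan(βl)

X_in ≈ 300 Ω (inductive)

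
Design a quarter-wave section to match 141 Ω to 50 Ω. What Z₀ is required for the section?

Z_qwt ≈ 84 Ω

Z_qwt = √(Z_0·R_L) = √(50 × 141) = √7050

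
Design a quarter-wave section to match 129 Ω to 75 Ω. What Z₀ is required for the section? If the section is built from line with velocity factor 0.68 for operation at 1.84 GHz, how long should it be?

Z_qwt ≈ 98.4 Ω; length ≈ 2.77 cm

Z_qwt = √(Z_0·R_L) = √(75 × 129) = √9675
λ = 0.68·c/f = 0.111 m, so l = λ/4 = 0.0277 m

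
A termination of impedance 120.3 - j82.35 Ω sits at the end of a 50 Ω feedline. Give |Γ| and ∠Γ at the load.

Γ ≈ 0.572 ∠ -23.7°

Γ = (Z_L − Z_0)/(Z_L + Z_0) = (70.3 − j82.35)/(170.3 − j82.35)
|Γ| = 108/189 = 0.572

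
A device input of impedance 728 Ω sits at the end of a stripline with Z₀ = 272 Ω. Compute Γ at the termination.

Γ = (Z_L − Z_0)/(Z_L + Z_0) = (728 − 272)/(728 + 272) = 456/1000

Γ = 0.456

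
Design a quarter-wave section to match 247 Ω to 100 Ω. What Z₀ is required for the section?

Z_qwt = √(Z_0·R_L) = √(100 × 247) = √24700

Z_qwt ≈ 157 Ω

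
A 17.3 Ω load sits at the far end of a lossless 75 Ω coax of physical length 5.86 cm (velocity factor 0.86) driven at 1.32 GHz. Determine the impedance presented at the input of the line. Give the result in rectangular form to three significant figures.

Z_in ≈ 121 − j146 Ω

λ = v/f = 0.86·c / 1.32 GHz = 0.195 m
βl = 2π·l/λ = 2π × 0.3 = 108°
tan(βl) = tan(108°) = -3.09
Z_in = Z_0·(Z_L + jZ_0·tanβl)/(Z_0 + jZ_L·tanβl)
     = 75·(17.3 − j232)/(75 − j53.5)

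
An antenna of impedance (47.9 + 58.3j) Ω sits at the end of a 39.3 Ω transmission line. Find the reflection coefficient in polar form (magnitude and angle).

Γ = (Z_L − Z_0)/(Z_L + Z_0) = (8.6 + j58.3)/(87.2 + j58.3)
|Γ| = 58.9/105 = 0.562

Γ ≈ 0.562 ∠ 47.8°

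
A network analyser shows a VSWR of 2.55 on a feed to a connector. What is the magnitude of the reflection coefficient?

|Γ| ≈ 0.437

|Γ| = (S − 1)/(S + 1) = (2.55 − 1)/(2.55 + 1) = 1.55/3.55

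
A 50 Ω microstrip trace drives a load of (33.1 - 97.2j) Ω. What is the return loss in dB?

Γ = (-16.9 − j97.2)/(83.1 − j97.2), |Γ| = 0.771
RL = −20·log₁₀|Γ| = −20·log₁₀(0.771)

RL ≈ 2.25 dB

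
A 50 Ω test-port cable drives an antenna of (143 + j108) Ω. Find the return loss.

Γ = (93 + j108)/(193 + j108), |Γ| = 0.644
RL = −20·log₁₀|Γ| = −20·log₁₀(0.644)

RL ≈ 3.82 dB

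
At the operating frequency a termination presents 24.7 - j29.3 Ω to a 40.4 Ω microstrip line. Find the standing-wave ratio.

VSWR ≈ 2.74

Γ = (Z_L − Z_0)/(Z_L + Z_0) = (-15.7 − j29.3)/(65.1 − j29.3)
|Γ| = 33.2/71.4 = 0.466
VSWR = (1 + |Γ|)/(1 − |Γ|) = 1.47/0.534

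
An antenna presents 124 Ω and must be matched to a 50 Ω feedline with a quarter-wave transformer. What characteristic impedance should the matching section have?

Z_qwt ≈ 78.7 Ω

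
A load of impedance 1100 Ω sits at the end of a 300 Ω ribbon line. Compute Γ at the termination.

Γ = 0.571

Γ = (Z_L − Z_0)/(Z_L + Z_0) = (1100 − 300)/(1100 + 300) = 800/1400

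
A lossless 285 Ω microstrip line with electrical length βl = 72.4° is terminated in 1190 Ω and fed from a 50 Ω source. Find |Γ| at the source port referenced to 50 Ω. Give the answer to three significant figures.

tan(βl) = 3.15
Z_in = Z_0·(Z_L + jZ_0·tanβl)/(Z_0 + jZ_L·tanβl) = 74.7 − j84.7 Ω
Γ_s = (Z_in − Z_s)/(Z_in + Z_s) = (24.7 − j84.7)/(125 − j84.7), |Γ_s| = 0.585

|Γ| ≈ 0.585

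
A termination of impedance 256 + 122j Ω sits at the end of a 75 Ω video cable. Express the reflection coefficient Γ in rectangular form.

Γ = (Z_L − Z_0)/(Z_L + Z_0) = (181 + j122)/(331 + j122)

Γ ≈ 0.601 + j0.147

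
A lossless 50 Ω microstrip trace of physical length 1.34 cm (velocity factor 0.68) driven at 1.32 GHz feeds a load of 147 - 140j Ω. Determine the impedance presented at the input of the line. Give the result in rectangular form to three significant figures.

λ = v/f = 0.68·c / 1.32 GHz = 0.155 m
βl = 2π·l/λ = 2π × 0.0867 = 31.2°
tan(βl) = tan(31.2°) = 0.606
Z_in = Z_0·(Z_L + jZ_0·tanβl)/(Z_0 + jZ_L·tanβl)
     = 50·(147 − j110)/(135 + j89.1)

Z_in ≈ 19.2 − j53.4 Ω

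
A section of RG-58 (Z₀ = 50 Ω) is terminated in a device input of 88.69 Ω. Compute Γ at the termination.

Γ = (Z_L − Z_0)/(Z_L + Z_0) = (88.69 − 50)/(88.69 + 50) = 38.69/138.7

Γ = 0.279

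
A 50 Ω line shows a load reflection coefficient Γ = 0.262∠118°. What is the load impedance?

Z_L ≈ 35.4 + j17.6 Ω

Z_L = Z_0·(1 + Γ)/(1 − Γ) = 50·(0.877 + j0.231)/(1.12 − j0.231)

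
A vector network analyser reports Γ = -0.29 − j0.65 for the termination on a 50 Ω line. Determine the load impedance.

Z_L ≈ 11.8 − j31.2 Ω

Z_L = Z_0·(1 + Γ)/(1 − Γ) = 50·(0.71 − j0.65)/(1.29 + j0.65)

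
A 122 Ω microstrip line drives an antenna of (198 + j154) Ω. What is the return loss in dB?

RL ≈ 6.31 dB

Γ = (76 + j154)/(320 + j154), |Γ| = 0.484
RL = −20·log₁₀|Γ| = −20·log₁₀(0.484)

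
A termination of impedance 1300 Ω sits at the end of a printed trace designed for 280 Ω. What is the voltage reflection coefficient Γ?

Γ = 0.646

Γ = (Z_L − Z_0)/(Z_L + Z_0) = (1300 − 280)/(1300 + 280) = 1020/1580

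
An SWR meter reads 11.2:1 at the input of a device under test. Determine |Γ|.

|Γ| = (S − 1)/(S + 1) = (11.2 − 1)/(11.2 + 1) = 10.2/12.2

|Γ| ≈ 0.836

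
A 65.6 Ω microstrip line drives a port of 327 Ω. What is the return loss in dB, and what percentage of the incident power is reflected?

RL ≈ 3.53 dB; 44.3% of incident power reflected

Γ = (327 − 65.6)/(327 + 65.6) = 0.666
RL = −20·log₁₀(0.666) = 3.53 dB
P_refl/P_inc = |Γ|² = 0.443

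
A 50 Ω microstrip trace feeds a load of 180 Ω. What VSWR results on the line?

VSWR ≈ 3.6

Γ = (180 − 50)/(180 + 50) = 0.565
VSWR = (1 + 0.565)/(1 − 0.565)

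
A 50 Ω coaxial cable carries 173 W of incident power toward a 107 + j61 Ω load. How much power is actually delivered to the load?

|Γ| = |(57 + j61)/(157 + j61)| = 0.496
|Γ|² = 0.246
P_refl = |Γ|²·P_inc = 42.5 W, P_del = (1 − |Γ|²)·P_inc = 130 W

P_delivered ≈ 130 W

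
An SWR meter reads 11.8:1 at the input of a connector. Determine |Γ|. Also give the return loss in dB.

|Γ| = (S − 1)/(S + 1) = (11.8 − 1)/(11.8 + 1) = 10.8/12.8
RL = −20·log₁₀|Γ| = −20·log₁₀(0.844)

|Γ| ≈ 0.844; return loss ≈ 1.48 dB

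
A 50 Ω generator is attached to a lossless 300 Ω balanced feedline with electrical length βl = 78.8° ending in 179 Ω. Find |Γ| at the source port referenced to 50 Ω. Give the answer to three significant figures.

tan(βl) = 5.05
Z_in = Z_0·(Z_L + jZ_0·tanβl)/(Z_0 + jZ_L·tanβl) = 471 + j96.8 Ω
Γ_s = (Z_in − Z_s)/(Z_in + Z_s) = (421 + j96.8)/(521 + j96.8), |Γ_s| = 0.815

|Γ| ≈ 0.815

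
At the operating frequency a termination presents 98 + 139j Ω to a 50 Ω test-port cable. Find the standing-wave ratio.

VSWR ≈ 6.25

Γ = (Z_L − Z_0)/(Z_L + Z_0) = (48 + j139)/(148 + j139)
|Γ| = 147/203 = 0.724
VSWR = (1 + |Γ|)/(1 − |Γ|) = 1.72/0.276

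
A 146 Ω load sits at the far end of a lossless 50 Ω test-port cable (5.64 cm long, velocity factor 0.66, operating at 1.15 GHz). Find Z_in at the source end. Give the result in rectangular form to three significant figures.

λ = v/f = 0.66·c / 1.15 GHz = 0.172 m
βl = 2π·l/λ = 2π × 0.328 = 118°
tan(βl) = tan(118°) = -1.89
Z_in = Z_0·(Z_L + jZ_0·tanβl)/(Z_0 + jZ_L·tanβl)
     = 50·(146 − j94.3)/(50 − j275)

Z_in ≈ 21.2 + j22.6 Ω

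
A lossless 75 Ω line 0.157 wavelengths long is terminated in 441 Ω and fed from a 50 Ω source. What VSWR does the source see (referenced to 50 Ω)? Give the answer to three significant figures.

VSWR ≈ 5.44

βl = 2π × 0.157 = 56.5°
tan(βl) = 1.51
Z_in = Z_0·(Z_L + jZ_0·tanβl)/(Z_0 + jZ_L·tanβl) = 18.1 − j47.6 Ω
Γ_s = (Z_in − Z_s)/(Z_in + Z_s) = (-31.9 − j47.6)/(68.1 − j47.6), |Γ_s| = 0.689
VSWR = (1 + |Γ_s|)/(1 − |Γ_s|)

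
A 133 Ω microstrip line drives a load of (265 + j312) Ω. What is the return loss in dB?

Γ = (132 + j312)/(398 + j312), |Γ| = 0.67
RL = −20·log₁₀|Γ| = −20·log₁₀(0.67)

RL ≈ 3.48 dB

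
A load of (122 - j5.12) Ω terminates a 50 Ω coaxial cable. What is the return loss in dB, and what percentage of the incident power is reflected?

Γ = (72 − j5.12)/(172 − j5.12), |Γ| = 0.419
RL = −20·log₁₀(0.419) = 7.55 dB
P_refl/P_inc = |Γ|² = 0.176

RL ≈ 7.55 dB; 17.6% of incident power reflected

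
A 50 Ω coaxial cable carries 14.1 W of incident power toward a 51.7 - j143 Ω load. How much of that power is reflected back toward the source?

P_reflected ≈ 9.37 W

|Γ| = |(1.7 − j143)/(101.7 − j143)| = 0.815
|Γ|² = 0.664
P_refl = |Γ|²·P_inc = 9.37 W, P_del = (1 − |Γ|²)·P_inc = 4.73 W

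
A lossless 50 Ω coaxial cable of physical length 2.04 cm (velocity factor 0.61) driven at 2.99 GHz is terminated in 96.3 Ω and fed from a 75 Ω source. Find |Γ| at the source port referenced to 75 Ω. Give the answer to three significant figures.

λ = v/f = 0.61·c / 2.99 GHz = 0.0612 m
βl = 2π·l/λ = 2π × 0.333 = 120°
tan(βl) = -1.73
Z_in = Z_0·(Z_L + jZ_0·tanβl)/(Z_0 + jZ_L·tanβl) = 31.8 + j19.3 Ω
Γ_s = (Z_in − Z_s)/(Z_in + Z_s) = (-43.2 + j19.3)/(107 + j19.3), |Γ_s| = 0.437

|Γ| ≈ 0.437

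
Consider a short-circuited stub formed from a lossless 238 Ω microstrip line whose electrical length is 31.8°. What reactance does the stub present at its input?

tan(βl) = 0.62
For a short-circuited stub, Z_in = jZ_0·tan(βl)

X_in ≈ 148 Ω (inductive)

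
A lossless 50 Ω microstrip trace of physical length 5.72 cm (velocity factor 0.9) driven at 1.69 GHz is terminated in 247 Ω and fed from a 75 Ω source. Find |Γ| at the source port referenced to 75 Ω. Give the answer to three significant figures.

λ = v/f = 0.9·c / 1.69 GHz = 0.16 m
βl = 2π·l/λ = 2π × 0.358 = 129°
tan(βl) = -1.24
Z_in = Z_0·(Z_L + jZ_0·tanβl)/(Z_0 + jZ_L·tanβl) = 16.3 + j37.7 Ω
Γ_s = (Z_in − Z_s)/(Z_in + Z_s) = (-58.7 + j37.7)/(91.3 + j37.7), |Γ_s| = 0.707

|Γ| ≈ 0.707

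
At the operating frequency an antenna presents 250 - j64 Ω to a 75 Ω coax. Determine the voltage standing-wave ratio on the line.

Γ = (Z_L − Z_0)/(Z_L + Z_0) = (175 − j64)/(325 − j64)
|Γ| = 186/331 = 0.563
VSWR = (1 + |Γ|)/(1 − |Γ|) = 1.56/0.437

VSWR ≈ 3.57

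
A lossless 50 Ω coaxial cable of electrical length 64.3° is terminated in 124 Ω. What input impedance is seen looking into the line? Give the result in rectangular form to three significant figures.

Z_in ≈ 23.9 − j19.4 Ω

tan(βl) = tan(64.3°) = 2.08
Z_in = Z_0·(Z_L + jZ_0·tanβl)/(Z_0 + jZ_L·tanβl)
     = 50·(124 + j104)/(50 + j258)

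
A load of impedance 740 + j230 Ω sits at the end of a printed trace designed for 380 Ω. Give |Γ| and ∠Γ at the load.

Γ = (Z_L − Z_0)/(Z_L + Z_0) = (360 + j230)/(1120 + j230)
|Γ| = 427/1140 = 0.374

Γ ≈ 0.374 ∠ 21°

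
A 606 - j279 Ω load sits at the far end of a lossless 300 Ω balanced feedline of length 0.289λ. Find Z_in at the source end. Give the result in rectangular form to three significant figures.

βl = 2π × 0.289 = 104°
tan(βl) = tan(104°) = -4
Z_in = Z_0·(Z_L + jZ_0·tanβl)/(Z_0 + jZ_L·tanβl)
     = 300·(606 − j1480)/(-816 − j2420)

Z_in ≈ 142 + j123 Ω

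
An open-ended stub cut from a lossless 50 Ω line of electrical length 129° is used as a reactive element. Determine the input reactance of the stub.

X_in ≈ 40.5 Ω (inductive)

tan(βl) = -1.23
For an open-ended stub, Z_in = −jZ_0·cot(βl) = −jZ_0/tan(βl)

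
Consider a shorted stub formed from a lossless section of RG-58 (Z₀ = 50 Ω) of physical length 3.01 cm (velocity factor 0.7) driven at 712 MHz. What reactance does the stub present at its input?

X_in ≈ 37.3 Ω (inductive)

λ = v/f = 0.7·c / 712 MHz = 0.295 m
βl = 2π·l/λ = 2π × 0.102 = 36.7°
tan(βl) = 0.746
For a shorted stub, Z_in = jZ_0·tan(βl)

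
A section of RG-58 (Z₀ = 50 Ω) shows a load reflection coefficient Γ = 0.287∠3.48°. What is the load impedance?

Z_L ≈ 90.1 + j3.42 Ω

Z_L = Z_0·(1 + Γ)/(1 − Γ) = 50·(1.29 + j0.0174)/(0.714 − j0.0174)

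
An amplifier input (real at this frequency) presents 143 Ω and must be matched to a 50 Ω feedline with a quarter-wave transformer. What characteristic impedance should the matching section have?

Z_qwt ≈ 84.6 Ω

Z_qwt = √(Z_0·R_L) = √(50 × 143) = √7150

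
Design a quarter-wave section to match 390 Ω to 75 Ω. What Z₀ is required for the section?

Z_qwt ≈ 171 Ω

Z_qwt = √(Z_0·R_L) = √(75 × 390) = √29250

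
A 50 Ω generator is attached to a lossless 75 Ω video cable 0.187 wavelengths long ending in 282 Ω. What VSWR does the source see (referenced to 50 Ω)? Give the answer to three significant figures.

βl = 2π × 0.187 = 67.3°
tan(βl) = 2.39
Z_in = Z_0·(Z_L + jZ_0·tanβl)/(Z_0 + jZ_L·tanβl) = 23.1 − j28.8 Ω
Γ_s = (Z_in − Z_s)/(Z_in + Z_s) = (-26.9 − j28.8)/(73.1 − j28.8), |Γ_s| = 0.501
VSWR = (1 + |Γ_s|)/(1 − |Γ_s|)

VSWR ≈ 3.01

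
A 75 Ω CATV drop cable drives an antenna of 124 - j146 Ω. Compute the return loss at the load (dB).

RL ≈ 4.1 dB

Γ = (49 − j146)/(199 − j146), |Γ| = 0.624
RL = −20·log₁₀|Γ| = −20·log₁₀(0.624)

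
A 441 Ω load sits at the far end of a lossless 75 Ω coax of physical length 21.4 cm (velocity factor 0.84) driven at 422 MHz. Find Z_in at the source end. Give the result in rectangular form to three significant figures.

λ = v/f = 0.84·c / 422 MHz = 0.597 m
βl = 2π·l/λ = 2π × 0.358 = 129°
tan(βl) = tan(129°) = -1.23
Z_in = Z_0·(Z_L + jZ_0·tanβl)/(Z_0 + jZ_L·tanβl)
     = 75·(441 − j92.6)/(75 − j544)

Z_in ≈ 20.7 + j57.9 Ω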